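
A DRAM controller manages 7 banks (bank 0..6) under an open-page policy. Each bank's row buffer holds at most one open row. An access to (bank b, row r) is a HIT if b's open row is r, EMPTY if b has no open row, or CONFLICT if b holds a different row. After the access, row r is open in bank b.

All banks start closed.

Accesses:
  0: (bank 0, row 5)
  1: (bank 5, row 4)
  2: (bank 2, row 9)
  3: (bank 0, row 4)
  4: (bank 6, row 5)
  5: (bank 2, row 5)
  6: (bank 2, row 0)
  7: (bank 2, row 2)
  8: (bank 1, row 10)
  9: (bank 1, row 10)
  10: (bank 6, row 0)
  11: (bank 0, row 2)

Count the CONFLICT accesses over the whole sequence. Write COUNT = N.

step 0: bank0 None->5 [EMPTY]
step 1: bank5 None->4 [EMPTY]
step 2: bank2 None->9 [EMPTY]
step 3: bank0 5->4 [CONFLICT]
step 4: bank6 None->5 [EMPTY]
step 5: bank2 9->5 [CONFLICT]
step 6: bank2 5->0 [CONFLICT]
step 7: bank2 0->2 [CONFLICT]
step 8: bank1 None->10 [EMPTY]
step 9: bank1 10->10 [HIT]
step 10: bank6 5->0 [CONFLICT]
step 11: bank0 4->2 [CONFLICT]

COUNT = 6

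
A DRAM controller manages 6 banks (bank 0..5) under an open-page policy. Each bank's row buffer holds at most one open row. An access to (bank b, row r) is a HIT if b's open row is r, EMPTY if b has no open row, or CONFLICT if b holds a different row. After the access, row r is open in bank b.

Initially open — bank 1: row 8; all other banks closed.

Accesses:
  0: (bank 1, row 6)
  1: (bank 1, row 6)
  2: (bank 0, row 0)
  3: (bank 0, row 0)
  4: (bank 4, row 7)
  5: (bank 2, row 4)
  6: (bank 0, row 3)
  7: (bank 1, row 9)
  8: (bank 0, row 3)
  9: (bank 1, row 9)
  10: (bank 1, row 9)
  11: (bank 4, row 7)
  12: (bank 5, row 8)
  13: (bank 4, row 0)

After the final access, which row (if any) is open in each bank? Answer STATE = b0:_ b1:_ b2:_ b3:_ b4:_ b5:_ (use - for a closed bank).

#0 (1,6) C  (was 8)
#1 (1,6) H  (was 6)
#2 (0,0) E
#3 (0,0) H  (was 0)
#4 (4,7) E
#5 (2,4) E
#6 (0,3) C  (was 0)
#7 (1,9) C  (was 6)
#8 (0,3) H  (was 3)
#9 (1,9) H  (was 9)
#10 (1,9) H  (was 9)
#11 (4,7) H  (was 7)
#12 (5,8) E
#13 (4,0) C  (was 7)

STATE = b0:3 b1:9 b2:4 b3:- b4:0 b5:8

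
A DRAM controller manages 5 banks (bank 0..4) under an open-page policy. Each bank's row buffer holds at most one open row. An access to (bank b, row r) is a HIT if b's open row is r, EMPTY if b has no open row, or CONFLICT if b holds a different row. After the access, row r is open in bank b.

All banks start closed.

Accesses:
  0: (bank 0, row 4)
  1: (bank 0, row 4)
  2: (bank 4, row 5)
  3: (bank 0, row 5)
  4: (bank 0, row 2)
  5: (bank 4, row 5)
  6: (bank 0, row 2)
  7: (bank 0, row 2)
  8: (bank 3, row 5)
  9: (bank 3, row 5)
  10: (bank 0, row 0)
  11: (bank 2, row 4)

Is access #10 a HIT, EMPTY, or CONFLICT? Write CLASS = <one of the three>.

CLASS = CONFLICT

0: bank 0 row 4 — prev None → EMPTY
1: bank 0 row 4 — prev 4 → HIT
2: bank 4 row 5 — prev None → EMPTY
3: bank 0 row 5 — prev 4 → CONFLICT
4: bank 0 row 2 — prev 5 → CONFLICT
5: bank 4 row 5 — prev 5 → HIT
6: bank 0 row 2 — prev 2 → HIT
7: bank 0 row 2 — prev 2 → HIT
8: bank 3 row 5 — prev None → EMPTY
9: bank 3 row 5 — prev 5 → HIT
10: bank 0 row 0 — prev 2 → CONFLICT
11: bank 2 row 4 — prev None → EMPTY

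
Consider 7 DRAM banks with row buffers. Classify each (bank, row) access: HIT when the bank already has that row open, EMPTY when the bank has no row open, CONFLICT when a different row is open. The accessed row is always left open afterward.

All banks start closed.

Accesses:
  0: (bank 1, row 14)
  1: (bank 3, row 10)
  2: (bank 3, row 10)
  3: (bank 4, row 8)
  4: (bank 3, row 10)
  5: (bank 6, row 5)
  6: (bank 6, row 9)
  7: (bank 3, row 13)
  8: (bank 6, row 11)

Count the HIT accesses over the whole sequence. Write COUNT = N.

COUNT = 2

#0 (1,14) E
#1 (3,10) E
#2 (3,10) H  (was 10)
#3 (4,8) E
#4 (3,10) H  (was 10)
#5 (6,5) E
#6 (6,9) C  (was 5)
#7 (3,13) C  (was 10)
#8 (6,11) C  (was 9)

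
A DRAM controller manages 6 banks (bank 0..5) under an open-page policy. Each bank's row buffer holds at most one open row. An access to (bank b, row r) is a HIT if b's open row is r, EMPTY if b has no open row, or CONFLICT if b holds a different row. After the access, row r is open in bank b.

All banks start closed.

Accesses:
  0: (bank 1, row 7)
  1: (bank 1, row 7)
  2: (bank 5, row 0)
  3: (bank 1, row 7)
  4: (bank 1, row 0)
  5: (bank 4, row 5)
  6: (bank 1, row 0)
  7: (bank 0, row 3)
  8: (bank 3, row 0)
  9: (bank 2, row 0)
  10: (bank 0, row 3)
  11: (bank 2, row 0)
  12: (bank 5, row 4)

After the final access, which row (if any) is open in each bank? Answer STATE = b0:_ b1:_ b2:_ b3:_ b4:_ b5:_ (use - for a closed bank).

STATE = b0:3 b1:0 b2:0 b3:0 b4:5 b5:4

#0 (1,7) E
#1 (1,7) H  (was 7)
#2 (5,0) E
#3 (1,7) H  (was 7)
#4 (1,0) C  (was 7)
#5 (4,5) E
#6 (1,0) H  (was 0)
#7 (0,3) E
#8 (3,0) E
#9 (2,0) E
#10 (0,3) H  (was 3)
#11 (2,0) H  (was 0)
#12 (5,4) C  (was 0)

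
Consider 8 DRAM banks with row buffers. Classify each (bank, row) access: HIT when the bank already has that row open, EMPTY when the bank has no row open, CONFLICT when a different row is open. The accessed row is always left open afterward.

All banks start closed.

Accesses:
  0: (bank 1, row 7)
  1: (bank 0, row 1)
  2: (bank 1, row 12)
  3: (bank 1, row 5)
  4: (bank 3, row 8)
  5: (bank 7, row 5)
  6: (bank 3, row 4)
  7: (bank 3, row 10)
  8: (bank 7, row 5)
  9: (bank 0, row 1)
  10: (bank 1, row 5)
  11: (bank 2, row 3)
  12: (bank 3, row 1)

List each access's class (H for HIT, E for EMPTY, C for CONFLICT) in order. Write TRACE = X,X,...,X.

  [0] b1 r7: no row ⇒ E
  [1] b0 r1: no row ⇒ E
  [2] b1 r12: had r7 ⇒ C
  [3] b1 r5: had r12 ⇒ C
  [4] b3 r8: no row ⇒ E
  [5] b7 r5: no row ⇒ E
  [6] b3 r4: had r8 ⇒ C
  [7] b3 r10: had r4 ⇒ C
  [8] b7 r5: had r5 ⇒ H
  [9] b0 r1: had r1 ⇒ H
  [10] b1 r5: had r5 ⇒ H
  [11] b2 r3: no row ⇒ E
  [12] b3 r1: had r10 ⇒ C

TRACE = E,E,C,C,E,E,C,C,H,H,H,E,C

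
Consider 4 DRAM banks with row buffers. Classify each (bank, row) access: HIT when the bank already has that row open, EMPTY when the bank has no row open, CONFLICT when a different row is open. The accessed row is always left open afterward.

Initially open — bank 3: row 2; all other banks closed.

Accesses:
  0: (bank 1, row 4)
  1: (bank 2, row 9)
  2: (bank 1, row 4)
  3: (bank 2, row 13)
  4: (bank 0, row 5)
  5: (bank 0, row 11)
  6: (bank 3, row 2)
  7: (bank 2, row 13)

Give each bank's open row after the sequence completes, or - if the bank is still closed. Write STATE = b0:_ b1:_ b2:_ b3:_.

STATE = b0:11 b1:4 b2:13 b3:2

#0 (1,4) E
#1 (2,9) E
#2 (1,4) H  (was 4)
#3 (2,13) C  (was 9)
#4 (0,5) E
#5 (0,11) C  (was 5)
#6 (3,2) H  (was 2)
#7 (2,13) H  (was 13)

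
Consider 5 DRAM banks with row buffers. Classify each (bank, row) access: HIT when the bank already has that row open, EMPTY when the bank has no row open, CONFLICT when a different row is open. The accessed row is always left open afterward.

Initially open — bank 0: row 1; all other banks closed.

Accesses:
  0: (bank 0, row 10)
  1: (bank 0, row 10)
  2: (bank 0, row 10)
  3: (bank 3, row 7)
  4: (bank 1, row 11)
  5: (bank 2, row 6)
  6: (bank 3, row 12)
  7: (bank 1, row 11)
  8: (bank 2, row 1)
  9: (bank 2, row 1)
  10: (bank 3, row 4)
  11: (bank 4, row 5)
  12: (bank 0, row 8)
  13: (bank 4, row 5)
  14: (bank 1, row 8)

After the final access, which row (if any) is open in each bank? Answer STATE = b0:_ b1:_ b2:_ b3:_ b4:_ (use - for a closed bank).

STATE = b0:8 b1:8 b2:1 b3:4 b4:5

step 0: bank0 1->10 [CONFLICT]
step 1: bank0 10->10 [HIT]
step 2: bank0 10->10 [HIT]
step 3: bank3 None->7 [EMPTY]
step 4: bank1 None->11 [EMPTY]
step 5: bank2 None->6 [EMPTY]
step 6: bank3 7->12 [CONFLICT]
step 7: bank1 11->11 [HIT]
step 8: bank2 6->1 [CONFLICT]
step 9: bank2 1->1 [HIT]
step 10: bank3 12->4 [CONFLICT]
step 11: bank4 None->5 [EMPTY]
step 12: bank0 10->8 [CONFLICT]
step 13: bank4 5->5 [HIT]
step 14: bank1 11->8 [CONFLICT]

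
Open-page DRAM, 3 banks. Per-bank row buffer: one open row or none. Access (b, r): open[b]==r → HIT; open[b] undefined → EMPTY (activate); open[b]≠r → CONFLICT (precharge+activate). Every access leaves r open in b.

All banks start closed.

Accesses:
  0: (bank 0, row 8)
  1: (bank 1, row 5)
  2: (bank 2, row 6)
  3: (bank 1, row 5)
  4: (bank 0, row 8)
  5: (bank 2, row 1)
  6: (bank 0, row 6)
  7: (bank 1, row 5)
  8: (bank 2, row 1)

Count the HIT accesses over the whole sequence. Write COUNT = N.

COUNT = 4

  [0] b0 r8: no row ⇒ E
  [1] b1 r5: no row ⇒ E
  [2] b2 r6: no row ⇒ E
  [3] b1 r5: had r5 ⇒ H
  [4] b0 r8: had r8 ⇒ H
  [5] b2 r1: had r6 ⇒ C
  [6] b0 r6: had r8 ⇒ C
  [7] b1 r5: had r5 ⇒ H
  [8] b2 r1: had r1 ⇒ H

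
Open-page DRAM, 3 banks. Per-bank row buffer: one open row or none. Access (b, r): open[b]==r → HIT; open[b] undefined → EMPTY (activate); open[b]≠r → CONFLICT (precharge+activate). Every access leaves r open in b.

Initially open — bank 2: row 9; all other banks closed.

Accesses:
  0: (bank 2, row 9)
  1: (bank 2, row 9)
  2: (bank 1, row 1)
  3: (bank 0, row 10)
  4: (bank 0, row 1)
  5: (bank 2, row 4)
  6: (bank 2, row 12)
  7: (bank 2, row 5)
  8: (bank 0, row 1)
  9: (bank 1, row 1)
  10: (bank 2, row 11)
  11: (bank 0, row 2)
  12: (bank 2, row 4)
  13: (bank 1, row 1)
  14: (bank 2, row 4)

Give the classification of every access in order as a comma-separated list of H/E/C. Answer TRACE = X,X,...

step 0: bank2 9->9 [HIT]
step 1: bank2 9->9 [HIT]
step 2: bank1 None->1 [EMPTY]
step 3: bank0 None->10 [EMPTY]
step 4: bank0 10->1 [CONFLICT]
step 5: bank2 9->4 [CONFLICT]
step 6: bank2 4->12 [CONFLICT]
step 7: bank2 12->5 [CONFLICT]
step 8: bank0 1->1 [HIT]
step 9: bank1 1->1 [HIT]
step 10: bank2 5->11 [CONFLICT]
step 11: bank0 1->2 [CONFLICT]
step 12: bank2 11->4 [CONFLICT]
step 13: bank1 1->1 [HIT]
step 14: bank2 4->4 [HIT]

TRACE = H,H,E,E,C,C,C,C,H,H,C,C,C,H,H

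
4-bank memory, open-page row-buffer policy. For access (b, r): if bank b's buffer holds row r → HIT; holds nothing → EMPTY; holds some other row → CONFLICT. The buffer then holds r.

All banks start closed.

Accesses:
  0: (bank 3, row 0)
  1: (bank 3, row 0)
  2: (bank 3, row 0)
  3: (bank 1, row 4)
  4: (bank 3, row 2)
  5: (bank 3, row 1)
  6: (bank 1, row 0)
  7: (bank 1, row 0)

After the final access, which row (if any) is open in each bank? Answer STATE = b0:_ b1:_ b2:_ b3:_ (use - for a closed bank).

#0 (3,0) E
#1 (3,0) H  (was 0)
#2 (3,0) H  (was 0)
#3 (1,4) E
#4 (3,2) C  (was 0)
#5 (3,1) C  (was 2)
#6 (1,0) C  (was 4)
#7 (1,0) H  (was 0)

STATE = b0:- b1:0 b2:- b3:1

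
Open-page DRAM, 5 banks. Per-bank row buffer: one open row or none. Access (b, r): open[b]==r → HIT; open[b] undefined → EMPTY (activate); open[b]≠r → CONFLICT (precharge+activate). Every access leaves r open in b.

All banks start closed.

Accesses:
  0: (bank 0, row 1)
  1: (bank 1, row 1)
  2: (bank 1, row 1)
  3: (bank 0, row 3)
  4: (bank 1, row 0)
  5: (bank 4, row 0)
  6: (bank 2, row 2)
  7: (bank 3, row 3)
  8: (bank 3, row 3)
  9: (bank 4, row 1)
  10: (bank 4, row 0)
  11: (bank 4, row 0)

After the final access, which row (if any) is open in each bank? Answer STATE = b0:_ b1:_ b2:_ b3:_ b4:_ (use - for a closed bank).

#0 (0,1) E
#1 (1,1) E
#2 (1,1) H  (was 1)
#3 (0,3) C  (was 1)
#4 (1,0) C  (was 1)
#5 (4,0) E
#6 (2,2) E
#7 (3,3) E
#8 (3,3) H  (was 3)
#9 (4,1) C  (was 0)
#10 (4,0) C  (was 1)
#11 (4,0) H  (was 0)

STATE = b0:3 b1:0 b2:2 b3:3 b4:0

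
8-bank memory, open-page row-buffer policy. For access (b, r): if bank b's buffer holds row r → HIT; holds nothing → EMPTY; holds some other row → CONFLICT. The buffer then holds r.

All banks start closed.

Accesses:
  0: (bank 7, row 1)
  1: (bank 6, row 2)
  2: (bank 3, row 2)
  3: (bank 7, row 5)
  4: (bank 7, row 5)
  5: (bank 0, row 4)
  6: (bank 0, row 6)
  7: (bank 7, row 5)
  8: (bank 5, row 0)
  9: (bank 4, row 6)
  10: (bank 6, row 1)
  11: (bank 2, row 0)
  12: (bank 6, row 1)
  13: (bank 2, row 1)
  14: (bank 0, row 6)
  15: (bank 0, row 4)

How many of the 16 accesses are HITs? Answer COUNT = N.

  [0] b7 r1: no row ⇒ E
  [1] b6 r2: no row ⇒ E
  [2] b3 r2: no row ⇒ E
  [3] b7 r5: had r1 ⇒ C
  [4] b7 r5: had r5 ⇒ H
  [5] b0 r4: no row ⇒ E
  [6] b0 r6: had r4 ⇒ C
  [7] b7 r5: had r5 ⇒ H
  [8] b5 r0: no row ⇒ E
  [9] b4 r6: no row ⇒ E
  [10] b6 r1: had r2 ⇒ C
  [11] b2 r0: no row ⇒ E
  [12] b6 r1: had r1 ⇒ H
  [13] b2 r1: had r0 ⇒ C
  [14] b0 r6: had r6 ⇒ H
  [15] b0 r4: had r6 ⇒ C

COUNT = 4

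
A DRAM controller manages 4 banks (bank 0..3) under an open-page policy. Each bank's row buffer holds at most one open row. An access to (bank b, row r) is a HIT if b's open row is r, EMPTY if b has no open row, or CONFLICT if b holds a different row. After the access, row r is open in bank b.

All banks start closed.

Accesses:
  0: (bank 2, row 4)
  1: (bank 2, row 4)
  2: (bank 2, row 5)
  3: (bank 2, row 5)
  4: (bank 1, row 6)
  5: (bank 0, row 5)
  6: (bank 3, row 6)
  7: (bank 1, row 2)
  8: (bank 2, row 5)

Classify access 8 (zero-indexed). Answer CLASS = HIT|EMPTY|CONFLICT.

  [0] b2 r4: no row ⇒ E
  [1] b2 r4: had r4 ⇒ H
  [2] b2 r5: had r4 ⇒ C
  [3] b2 r5: had r5 ⇒ H
  [4] b1 r6: no row ⇒ E
  [5] b0 r5: no row ⇒ E
  [6] b3 r6: no row ⇒ E
  [7] b1 r2: had r6 ⇒ C
  [8] b2 r5: had r5 ⇒ H

CLASS = HIT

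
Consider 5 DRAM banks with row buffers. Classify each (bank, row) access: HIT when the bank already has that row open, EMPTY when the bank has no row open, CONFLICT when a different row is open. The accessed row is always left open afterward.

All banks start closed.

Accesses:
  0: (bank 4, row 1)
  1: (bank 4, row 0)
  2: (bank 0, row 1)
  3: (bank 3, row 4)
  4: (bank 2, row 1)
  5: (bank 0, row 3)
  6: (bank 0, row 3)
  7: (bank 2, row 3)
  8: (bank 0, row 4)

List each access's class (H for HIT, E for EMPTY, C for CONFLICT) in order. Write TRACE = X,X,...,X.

TRACE = E,C,E,E,E,C,H,C,C

step 0: bank4 None->1 [EMPTY]
step 1: bank4 1->0 [CONFLICT]
step 2: bank0 None->1 [EMPTY]
step 3: bank3 None->4 [EMPTY]
step 4: bank2 None->1 [EMPTY]
step 5: bank0 1->3 [CONFLICT]
step 6: bank0 3->3 [HIT]
step 7: bank2 1->3 [CONFLICT]
step 8: bank0 3->4 [CONFLICT]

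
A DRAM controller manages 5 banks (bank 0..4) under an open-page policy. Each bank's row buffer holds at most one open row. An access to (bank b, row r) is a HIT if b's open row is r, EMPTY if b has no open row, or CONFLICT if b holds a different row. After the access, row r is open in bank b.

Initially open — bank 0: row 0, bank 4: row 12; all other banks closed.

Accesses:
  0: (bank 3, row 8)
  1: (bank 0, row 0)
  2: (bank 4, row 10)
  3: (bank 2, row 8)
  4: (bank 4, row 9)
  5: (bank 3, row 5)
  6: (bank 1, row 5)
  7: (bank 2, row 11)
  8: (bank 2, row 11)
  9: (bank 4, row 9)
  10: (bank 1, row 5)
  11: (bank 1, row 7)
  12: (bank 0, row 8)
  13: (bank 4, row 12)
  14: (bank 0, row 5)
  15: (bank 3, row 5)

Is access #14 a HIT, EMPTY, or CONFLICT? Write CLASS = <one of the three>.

  [0] b3 r8: no row ⇒ E
  [1] b0 r0: had r0 ⇒ H
  [2] b4 r10: had r12 ⇒ C
  [3] b2 r8: no row ⇒ E
  [4] b4 r9: had r10 ⇒ C
  [5] b3 r5: had r8 ⇒ C
  [6] b1 r5: no row ⇒ E
  [7] b2 r11: had r8 ⇒ C
  [8] b2 r11: had r11 ⇒ H
  [9] b4 r9: had r9 ⇒ H
  [10] b1 r5: had r5 ⇒ H
  [11] b1 r7: had r5 ⇒ C
  [12] b0 r8: had r0 ⇒ C
  [13] b4 r12: had r9 ⇒ C
  [14] b0 r5: had r8 ⇒ C
  [15] b3 r5: had r5 ⇒ H

CLASS = CONFLICT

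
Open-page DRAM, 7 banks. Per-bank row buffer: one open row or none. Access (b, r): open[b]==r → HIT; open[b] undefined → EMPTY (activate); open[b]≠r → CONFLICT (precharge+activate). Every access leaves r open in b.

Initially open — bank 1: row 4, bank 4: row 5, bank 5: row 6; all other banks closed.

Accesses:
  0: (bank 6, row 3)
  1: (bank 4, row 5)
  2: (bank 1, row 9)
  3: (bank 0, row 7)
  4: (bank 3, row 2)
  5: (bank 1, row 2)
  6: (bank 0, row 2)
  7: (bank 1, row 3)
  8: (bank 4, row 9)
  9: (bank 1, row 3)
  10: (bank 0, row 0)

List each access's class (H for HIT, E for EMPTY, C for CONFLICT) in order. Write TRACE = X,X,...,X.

TRACE = E,H,C,E,E,C,C,C,C,H,C

0: bank 6 row 3 — prev None → EMPTY
1: bank 4 row 5 — prev 5 → HIT
2: bank 1 row 9 — prev 4 → CONFLICT
3: bank 0 row 7 — prev None → EMPTY
4: bank 3 row 2 — prev None → EMPTY
5: bank 1 row 2 — prev 9 → CONFLICT
6: bank 0 row 2 — prev 7 → CONFLICT
7: bank 1 row 3 — prev 2 → CONFLICT
8: bank 4 row 9 — prev 5 → CONFLICT
9: bank 1 row 3 — prev 3 → HIT
10: bank 0 row 0 — prev 2 → CONFLICT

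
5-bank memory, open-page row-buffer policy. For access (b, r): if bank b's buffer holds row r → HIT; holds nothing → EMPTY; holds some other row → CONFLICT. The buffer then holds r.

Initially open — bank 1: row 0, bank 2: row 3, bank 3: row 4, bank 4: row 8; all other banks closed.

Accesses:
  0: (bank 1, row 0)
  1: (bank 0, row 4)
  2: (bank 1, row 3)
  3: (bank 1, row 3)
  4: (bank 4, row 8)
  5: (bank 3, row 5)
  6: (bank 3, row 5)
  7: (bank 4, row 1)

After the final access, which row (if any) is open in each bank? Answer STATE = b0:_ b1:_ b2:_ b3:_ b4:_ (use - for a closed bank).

  [0] b1 r0: had r0 ⇒ H
  [1] b0 r4: no row ⇒ E
  [2] b1 r3: had r0 ⇒ C
  [3] b1 r3: had r3 ⇒ H
  [4] b4 r8: had r8 ⇒ H
  [5] b3 r5: had r4 ⇒ C
  [6] b3 r5: had r5 ⇒ H
  [7] b4 r1: had r8 ⇒ C

STATE = b0:4 b1:3 b2:3 b3:5 b4:1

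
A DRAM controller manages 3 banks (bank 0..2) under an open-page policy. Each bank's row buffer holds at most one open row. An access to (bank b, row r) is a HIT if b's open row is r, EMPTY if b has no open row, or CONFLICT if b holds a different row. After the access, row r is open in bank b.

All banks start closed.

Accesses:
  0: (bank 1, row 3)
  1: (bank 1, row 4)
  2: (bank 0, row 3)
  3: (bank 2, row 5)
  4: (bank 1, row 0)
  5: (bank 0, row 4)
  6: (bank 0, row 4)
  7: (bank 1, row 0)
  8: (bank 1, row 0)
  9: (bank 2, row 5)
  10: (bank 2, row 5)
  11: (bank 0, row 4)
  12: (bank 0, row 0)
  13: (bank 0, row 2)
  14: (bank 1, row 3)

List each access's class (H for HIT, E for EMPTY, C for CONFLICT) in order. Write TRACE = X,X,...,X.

TRACE = E,C,E,E,C,C,H,H,H,H,H,H,C,C,C

  [0] b1 r3: no row ⇒ E
  [1] b1 r4: had r3 ⇒ C
  [2] b0 r3: no row ⇒ E
  [3] b2 r5: no row ⇒ E
  [4] b1 r0: had r4 ⇒ C
  [5] b0 r4: had r3 ⇒ C
  [6] b0 r4: had r4 ⇒ H
  [7] b1 r0: had r0 ⇒ H
  [8] b1 r0: had r0 ⇒ H
  [9] b2 r5: had r5 ⇒ H
  [10] b2 r5: had r5 ⇒ H
  [11] b0 r4: had r4 ⇒ H
  [12] b0 r0: had r4 ⇒ C
  [13] b0 r2: had r0 ⇒ C
  [14] b1 r3: had r0 ⇒ C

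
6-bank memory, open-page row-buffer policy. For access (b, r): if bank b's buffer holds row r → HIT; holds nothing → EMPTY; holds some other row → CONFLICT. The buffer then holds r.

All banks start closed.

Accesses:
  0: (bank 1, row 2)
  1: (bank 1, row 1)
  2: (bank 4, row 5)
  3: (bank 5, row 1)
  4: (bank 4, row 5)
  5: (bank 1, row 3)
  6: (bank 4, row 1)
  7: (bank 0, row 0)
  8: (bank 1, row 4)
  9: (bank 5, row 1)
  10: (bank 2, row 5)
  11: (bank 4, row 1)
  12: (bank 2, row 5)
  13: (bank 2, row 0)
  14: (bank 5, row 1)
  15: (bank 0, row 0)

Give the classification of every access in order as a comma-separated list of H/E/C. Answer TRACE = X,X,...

  [0] b1 r2: no row ⇒ E
  [1] b1 r1: had r2 ⇒ C
  [2] b4 r5: no row ⇒ E
  [3] b5 r1: no row ⇒ E
  [4] b4 r5: had r5 ⇒ H
  [5] b1 r3: had r1 ⇒ C
  [6] b4 r1: had r5 ⇒ C
  [7] b0 r0: no row ⇒ E
  [8] b1 r4: had r3 ⇒ C
  [9] b5 r1: had r1 ⇒ H
  [10] b2 r5: no row ⇒ E
  [11] b4 r1: had r1 ⇒ H
  [12] b2 r5: had r5 ⇒ H
  [13] b2 r0: had r5 ⇒ C
  [14] b5 r1: had r1 ⇒ H
  [15] b0 r0: had r0 ⇒ H

TRACE = E,C,E,E,H,C,C,E,C,H,E,H,H,C,H,H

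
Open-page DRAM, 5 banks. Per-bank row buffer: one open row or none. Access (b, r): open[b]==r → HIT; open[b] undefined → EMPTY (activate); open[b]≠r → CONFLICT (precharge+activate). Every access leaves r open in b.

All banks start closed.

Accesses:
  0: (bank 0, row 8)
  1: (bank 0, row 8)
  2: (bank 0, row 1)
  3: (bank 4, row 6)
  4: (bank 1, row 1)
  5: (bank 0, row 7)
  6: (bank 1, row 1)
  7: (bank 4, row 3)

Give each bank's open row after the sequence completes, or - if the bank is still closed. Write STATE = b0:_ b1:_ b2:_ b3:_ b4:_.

step 0: bank0 None->8 [EMPTY]
step 1: bank0 8->8 [HIT]
step 2: bank0 8->1 [CONFLICT]
step 3: bank4 None->6 [EMPTY]
step 4: bank1 None->1 [EMPTY]
step 5: bank0 1->7 [CONFLICT]
step 6: bank1 1->1 [HIT]
step 7: bank4 6->3 [CONFLICT]

STATE = b0:7 b1:1 b2:- b3:- b4:3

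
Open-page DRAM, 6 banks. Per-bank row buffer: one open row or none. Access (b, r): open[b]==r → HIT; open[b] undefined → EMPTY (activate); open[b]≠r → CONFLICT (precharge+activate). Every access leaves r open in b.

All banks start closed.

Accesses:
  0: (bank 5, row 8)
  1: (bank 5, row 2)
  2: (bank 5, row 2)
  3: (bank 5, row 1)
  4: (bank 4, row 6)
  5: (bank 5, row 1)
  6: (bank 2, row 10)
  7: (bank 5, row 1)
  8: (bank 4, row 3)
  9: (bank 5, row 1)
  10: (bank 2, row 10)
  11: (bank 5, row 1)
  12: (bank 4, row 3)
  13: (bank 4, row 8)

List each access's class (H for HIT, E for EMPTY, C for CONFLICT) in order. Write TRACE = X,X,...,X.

TRACE = E,C,H,C,E,H,E,H,C,H,H,H,H,C

#0 (5,8) E
#1 (5,2) C  (was 8)
#2 (5,2) H  (was 2)
#3 (5,1) C  (was 2)
#4 (4,6) E
#5 (5,1) H  (was 1)
#6 (2,10) E
#7 (5,1) H  (was 1)
#8 (4,3) C  (was 6)
#9 (5,1) H  (was 1)
#10 (2,10) H  (was 10)
#11 (5,1) H  (was 1)
#12 (4,3) H  (was 3)
#13 (4,8) C  (was 3)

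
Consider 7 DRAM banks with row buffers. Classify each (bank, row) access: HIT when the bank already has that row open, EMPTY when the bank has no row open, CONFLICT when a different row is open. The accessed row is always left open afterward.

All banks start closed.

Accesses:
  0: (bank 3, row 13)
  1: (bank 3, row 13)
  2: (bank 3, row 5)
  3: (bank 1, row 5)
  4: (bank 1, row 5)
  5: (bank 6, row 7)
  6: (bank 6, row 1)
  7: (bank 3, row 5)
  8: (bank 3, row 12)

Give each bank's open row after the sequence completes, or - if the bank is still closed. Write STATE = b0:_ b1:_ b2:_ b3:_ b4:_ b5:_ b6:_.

step 0: bank3 None->13 [EMPTY]
step 1: bank3 13->13 [HIT]
step 2: bank3 13->5 [CONFLICT]
step 3: bank1 None->5 [EMPTY]
step 4: bank1 5->5 [HIT]
step 5: bank6 None->7 [EMPTY]
step 6: bank6 7->1 [CONFLICT]
step 7: bank3 5->5 [HIT]
step 8: bank3 5->12 [CONFLICT]

STATE = b0:- b1:5 b2:- b3:12 b4:- b5:- b6:1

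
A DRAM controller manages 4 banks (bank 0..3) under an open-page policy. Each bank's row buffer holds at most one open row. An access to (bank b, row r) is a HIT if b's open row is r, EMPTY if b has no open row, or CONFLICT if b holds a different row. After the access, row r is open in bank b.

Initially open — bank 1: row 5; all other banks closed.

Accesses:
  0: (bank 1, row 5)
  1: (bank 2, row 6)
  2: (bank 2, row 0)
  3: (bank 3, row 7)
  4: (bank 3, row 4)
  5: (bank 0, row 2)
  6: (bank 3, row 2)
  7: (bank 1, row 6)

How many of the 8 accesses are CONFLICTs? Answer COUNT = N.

0: bank 1 row 5 — prev 5 → HIT
1: bank 2 row 6 — prev None → EMPTY
2: bank 2 row 0 — prev 6 → CONFLICT
3: bank 3 row 7 — prev None → EMPTY
4: bank 3 row 4 — prev 7 → CONFLICT
5: bank 0 row 2 — prev None → EMPTY
6: bank 3 row 2 — prev 4 → CONFLICT
7: bank 1 row 6 — prev 5 → CONFLICT

COUNT = 4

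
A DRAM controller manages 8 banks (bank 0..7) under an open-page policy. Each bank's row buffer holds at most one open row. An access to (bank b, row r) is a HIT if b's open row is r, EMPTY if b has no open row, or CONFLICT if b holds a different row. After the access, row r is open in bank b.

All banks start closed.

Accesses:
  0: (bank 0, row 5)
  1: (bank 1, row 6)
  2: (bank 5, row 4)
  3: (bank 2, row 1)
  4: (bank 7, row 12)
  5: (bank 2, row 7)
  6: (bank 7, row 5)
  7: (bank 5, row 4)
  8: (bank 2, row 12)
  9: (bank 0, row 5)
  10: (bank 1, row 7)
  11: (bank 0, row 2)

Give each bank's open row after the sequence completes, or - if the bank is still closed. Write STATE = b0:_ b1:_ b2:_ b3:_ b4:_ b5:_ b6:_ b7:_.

STATE = b0:2 b1:7 b2:12 b3:- b4:- b5:4 b6:- b7:5

step 0: bank0 None->5 [EMPTY]
step 1: bank1 None->6 [EMPTY]
step 2: bank5 None->4 [EMPTY]
step 3: bank2 None->1 [EMPTY]
step 4: bank7 None->12 [EMPTY]
step 5: bank2 1->7 [CONFLICT]
step 6: bank7 12->5 [CONFLICT]
step 7: bank5 4->4 [HIT]
step 8: bank2 7->12 [CONFLICT]
step 9: bank0 5->5 [HIT]
step 10: bank1 6->7 [CONFLICT]
step 11: bank0 5->2 [CONFLICT]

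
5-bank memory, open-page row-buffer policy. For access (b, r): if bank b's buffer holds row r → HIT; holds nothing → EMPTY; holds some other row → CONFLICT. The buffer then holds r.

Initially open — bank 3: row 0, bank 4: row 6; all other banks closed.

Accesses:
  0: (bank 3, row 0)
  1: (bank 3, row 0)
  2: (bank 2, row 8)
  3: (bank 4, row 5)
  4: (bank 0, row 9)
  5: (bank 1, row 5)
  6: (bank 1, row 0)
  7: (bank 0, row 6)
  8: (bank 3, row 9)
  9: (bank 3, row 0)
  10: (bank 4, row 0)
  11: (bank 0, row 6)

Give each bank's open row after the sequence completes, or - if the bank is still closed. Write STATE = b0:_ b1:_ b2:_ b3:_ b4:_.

0: bank 3 row 0 — prev 0 → HIT
1: bank 3 row 0 — prev 0 → HIT
2: bank 2 row 8 — prev None → EMPTY
3: bank 4 row 5 — prev 6 → CONFLICT
4: bank 0 row 9 — prev None → EMPTY
5: bank 1 row 5 — prev None → EMPTY
6: bank 1 row 0 — prev 5 → CONFLICT
7: bank 0 row 6 — prev 9 → CONFLICT
8: bank 3 row 9 — prev 0 → CONFLICT
9: bank 3 row 0 — prev 9 → CONFLICT
10: bank 4 row 0 — prev 5 → CONFLICT
11: bank 0 row 6 — prev 6 → HIT

STATE = b0:6 b1:0 b2:8 b3:0 b4:0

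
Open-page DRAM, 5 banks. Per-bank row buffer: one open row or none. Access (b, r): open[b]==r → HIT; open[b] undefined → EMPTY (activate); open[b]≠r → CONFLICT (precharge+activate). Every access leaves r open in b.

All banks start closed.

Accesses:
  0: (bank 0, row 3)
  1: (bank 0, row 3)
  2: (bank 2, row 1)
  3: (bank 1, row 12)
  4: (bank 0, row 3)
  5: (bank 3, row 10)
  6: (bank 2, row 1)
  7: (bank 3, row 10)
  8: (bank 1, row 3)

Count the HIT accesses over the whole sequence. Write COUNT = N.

0: bank 0 row 3 — prev None → EMPTY
1: bank 0 row 3 — prev 3 → HIT
2: bank 2 row 1 — prev None → EMPTY
3: bank 1 row 12 — prev None → EMPTY
4: bank 0 row 3 — prev 3 → HIT
5: bank 3 row 10 — prev None → EMPTY
6: bank 2 row 1 — prev 1 → HIT
7: bank 3 row 10 — prev 10 → HIT
8: bank 1 row 3 — prev 12 → CONFLICT

COUNT = 4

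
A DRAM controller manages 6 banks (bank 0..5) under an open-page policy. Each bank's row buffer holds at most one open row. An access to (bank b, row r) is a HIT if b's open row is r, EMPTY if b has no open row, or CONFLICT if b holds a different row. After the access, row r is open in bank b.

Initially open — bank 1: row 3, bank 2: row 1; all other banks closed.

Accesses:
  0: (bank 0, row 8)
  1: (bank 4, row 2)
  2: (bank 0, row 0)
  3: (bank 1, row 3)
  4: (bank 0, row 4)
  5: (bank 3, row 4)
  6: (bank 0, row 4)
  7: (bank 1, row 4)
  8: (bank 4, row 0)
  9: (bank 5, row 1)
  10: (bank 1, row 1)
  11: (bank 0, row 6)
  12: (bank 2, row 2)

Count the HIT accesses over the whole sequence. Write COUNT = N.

0: bank 0 row 8 — prev None → EMPTY
1: bank 4 row 2 — prev None → EMPTY
2: bank 0 row 0 — prev 8 → CONFLICT
3: bank 1 row 3 — prev 3 → HIT
4: bank 0 row 4 — prev 0 → CONFLICT
5: bank 3 row 4 — prev None → EMPTY
6: bank 0 row 4 — prev 4 → HIT
7: bank 1 row 4 — prev 3 → CONFLICT
8: bank 4 row 0 — prev 2 → CONFLICT
9: bank 5 row 1 — prev None → EMPTY
10: bank 1 row 1 — prev 4 → CONFLICT
11: bank 0 row 6 — prev 4 → CONFLICT
12: bank 2 row 2 — prev 1 → CONFLICT

COUNT = 2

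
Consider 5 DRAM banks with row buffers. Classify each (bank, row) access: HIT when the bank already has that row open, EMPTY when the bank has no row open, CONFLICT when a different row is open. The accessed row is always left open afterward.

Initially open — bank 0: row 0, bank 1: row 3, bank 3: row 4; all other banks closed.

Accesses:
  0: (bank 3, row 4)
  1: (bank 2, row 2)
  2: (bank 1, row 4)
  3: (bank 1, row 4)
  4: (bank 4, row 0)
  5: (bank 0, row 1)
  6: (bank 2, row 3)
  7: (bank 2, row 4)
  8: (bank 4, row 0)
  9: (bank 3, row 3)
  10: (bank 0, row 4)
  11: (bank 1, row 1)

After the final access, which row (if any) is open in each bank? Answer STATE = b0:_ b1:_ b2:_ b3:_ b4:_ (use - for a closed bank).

  [0] b3 r4: had r4 ⇒ H
  [1] b2 r2: no row ⇒ E
  [2] b1 r4: had r3 ⇒ C
  [3] b1 r4: had r4 ⇒ H
  [4] b4 r0: no row ⇒ E
  [5] b0 r1: had r0 ⇒ C
  [6] b2 r3: had r2 ⇒ C
  [7] b2 r4: had r3 ⇒ C
  [8] b4 r0: had r0 ⇒ H
  [9] b3 r3: had r4 ⇒ C
  [10] b0 r4: had r1 ⇒ C
  [11] b1 r1: had r4 ⇒ C

STATE = b0:4 b1:1 b2:4 b3:3 b4:0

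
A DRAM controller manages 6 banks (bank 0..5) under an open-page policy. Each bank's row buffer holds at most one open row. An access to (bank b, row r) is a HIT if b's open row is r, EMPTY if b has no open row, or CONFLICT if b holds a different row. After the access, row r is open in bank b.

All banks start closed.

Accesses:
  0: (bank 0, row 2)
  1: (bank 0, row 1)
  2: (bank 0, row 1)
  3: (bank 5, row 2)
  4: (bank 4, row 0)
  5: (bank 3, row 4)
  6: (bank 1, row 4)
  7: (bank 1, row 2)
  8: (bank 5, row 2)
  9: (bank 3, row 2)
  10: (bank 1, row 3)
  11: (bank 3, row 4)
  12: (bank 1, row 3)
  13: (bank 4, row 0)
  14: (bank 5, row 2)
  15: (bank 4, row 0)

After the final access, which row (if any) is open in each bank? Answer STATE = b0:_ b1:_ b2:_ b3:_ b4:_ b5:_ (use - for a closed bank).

STATE = b0:1 b1:3 b2:- b3:4 b4:0 b5:2

#0 (0,2) E
#1 (0,1) C  (was 2)
#2 (0,1) H  (was 1)
#3 (5,2) E
#4 (4,0) E
#5 (3,4) E
#6 (1,4) E
#7 (1,2) C  (was 4)
#8 (5,2) H  (was 2)
#9 (3,2) C  (was 4)
#10 (1,3) C  (was 2)
#11 (3,4) C  (was 2)
#12 (1,3) H  (was 3)
#13 (4,0) H  (was 0)
#14 (5,2) H  (was 2)
#15 (4,0) H  (was 0)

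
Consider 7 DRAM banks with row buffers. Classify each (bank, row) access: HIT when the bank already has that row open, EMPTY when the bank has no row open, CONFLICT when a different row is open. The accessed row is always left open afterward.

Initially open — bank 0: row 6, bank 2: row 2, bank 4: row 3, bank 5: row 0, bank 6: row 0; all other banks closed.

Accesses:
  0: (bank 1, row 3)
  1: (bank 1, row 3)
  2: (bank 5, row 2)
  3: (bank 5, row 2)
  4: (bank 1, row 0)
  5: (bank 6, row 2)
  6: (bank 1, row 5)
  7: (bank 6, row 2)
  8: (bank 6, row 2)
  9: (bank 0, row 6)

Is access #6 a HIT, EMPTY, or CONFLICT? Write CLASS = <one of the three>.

0: bank 1 row 3 — prev None → EMPTY
1: bank 1 row 3 — prev 3 → HIT
2: bank 5 row 2 — prev 0 → CONFLICT
3: bank 5 row 2 — prev 2 → HIT
4: bank 1 row 0 — prev 3 → CONFLICT
5: bank 6 row 2 — prev 0 → CONFLICT
6: bank 1 row 5 — prev 0 → CONFLICT
7: bank 6 row 2 — prev 2 → HIT
8: bank 6 row 2 — prev 2 → HIT
9: bank 0 row 6 — prev 6 → HIT

CLASS = CONFLICT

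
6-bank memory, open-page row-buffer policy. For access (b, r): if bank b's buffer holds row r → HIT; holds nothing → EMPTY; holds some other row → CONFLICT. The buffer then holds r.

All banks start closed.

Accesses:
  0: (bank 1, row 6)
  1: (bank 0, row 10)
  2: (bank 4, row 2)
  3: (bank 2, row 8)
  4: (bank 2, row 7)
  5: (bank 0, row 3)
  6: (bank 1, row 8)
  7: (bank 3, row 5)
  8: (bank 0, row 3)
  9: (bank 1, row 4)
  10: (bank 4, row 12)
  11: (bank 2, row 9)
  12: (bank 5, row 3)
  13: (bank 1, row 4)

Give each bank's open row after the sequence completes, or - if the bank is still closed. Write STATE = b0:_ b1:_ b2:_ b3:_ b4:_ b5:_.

  [0] b1 r6: no row ⇒ E
  [1] b0 r10: no row ⇒ E
  [2] b4 r2: no row ⇒ E
  [3] b2 r8: no row ⇒ E
  [4] b2 r7: had r8 ⇒ C
  [5] b0 r3: had r10 ⇒ C
  [6] b1 r8: had r6 ⇒ C
  [7] b3 r5: no row ⇒ E
  [8] b0 r3: had r3 ⇒ H
  [9] b1 r4: had r8 ⇒ C
  [10] b4 r12: had r2 ⇒ C
  [11] b2 r9: had r7 ⇒ C
  [12] b5 r3: no row ⇒ E
  [13] b1 r4: had r4 ⇒ H

STATE = b0:3 b1:4 b2:9 b3:5 b4:12 b5:3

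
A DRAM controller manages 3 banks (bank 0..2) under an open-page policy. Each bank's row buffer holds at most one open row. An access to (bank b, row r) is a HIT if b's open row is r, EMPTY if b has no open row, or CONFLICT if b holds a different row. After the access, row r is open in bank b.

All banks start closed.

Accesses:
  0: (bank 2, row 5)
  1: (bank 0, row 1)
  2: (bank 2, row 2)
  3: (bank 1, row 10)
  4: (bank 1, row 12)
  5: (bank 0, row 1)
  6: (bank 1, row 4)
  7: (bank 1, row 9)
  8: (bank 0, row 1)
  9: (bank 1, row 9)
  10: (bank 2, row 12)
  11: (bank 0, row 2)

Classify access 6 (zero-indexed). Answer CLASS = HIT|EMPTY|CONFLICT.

CLASS = CONFLICT

step 0: bank2 None->5 [EMPTY]
step 1: bank0 None->1 [EMPTY]
step 2: bank2 5->2 [CONFLICT]
step 3: bank1 None->10 [EMPTY]
step 4: bank1 10->12 [CONFLICT]
step 5: bank0 1->1 [HIT]
step 6: bank1 12->4 [CONFLICT]
step 7: bank1 4->9 [CONFLICT]
step 8: bank0 1->1 [HIT]
step 9: bank1 9->9 [HIT]
step 10: bank2 2->12 [CONFLICT]
step 11: bank0 1->2 [CONFLICT]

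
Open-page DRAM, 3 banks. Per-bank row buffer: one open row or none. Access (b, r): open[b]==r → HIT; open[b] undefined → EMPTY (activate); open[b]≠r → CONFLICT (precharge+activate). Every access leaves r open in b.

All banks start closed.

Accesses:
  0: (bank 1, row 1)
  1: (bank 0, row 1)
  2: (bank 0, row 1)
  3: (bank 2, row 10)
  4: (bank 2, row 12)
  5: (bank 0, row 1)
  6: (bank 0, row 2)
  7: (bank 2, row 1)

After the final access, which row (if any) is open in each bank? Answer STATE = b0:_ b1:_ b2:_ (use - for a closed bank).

STATE = b0:2 b1:1 b2:1

step 0: bank1 None->1 [EMPTY]
step 1: bank0 None->1 [EMPTY]
step 2: bank0 1->1 [HIT]
step 3: bank2 None->10 [EMPTY]
step 4: bank2 10->12 [CONFLICT]
step 5: bank0 1->1 [HIT]
step 6: bank0 1->2 [CONFLICT]
step 7: bank2 12->1 [CONFLICT]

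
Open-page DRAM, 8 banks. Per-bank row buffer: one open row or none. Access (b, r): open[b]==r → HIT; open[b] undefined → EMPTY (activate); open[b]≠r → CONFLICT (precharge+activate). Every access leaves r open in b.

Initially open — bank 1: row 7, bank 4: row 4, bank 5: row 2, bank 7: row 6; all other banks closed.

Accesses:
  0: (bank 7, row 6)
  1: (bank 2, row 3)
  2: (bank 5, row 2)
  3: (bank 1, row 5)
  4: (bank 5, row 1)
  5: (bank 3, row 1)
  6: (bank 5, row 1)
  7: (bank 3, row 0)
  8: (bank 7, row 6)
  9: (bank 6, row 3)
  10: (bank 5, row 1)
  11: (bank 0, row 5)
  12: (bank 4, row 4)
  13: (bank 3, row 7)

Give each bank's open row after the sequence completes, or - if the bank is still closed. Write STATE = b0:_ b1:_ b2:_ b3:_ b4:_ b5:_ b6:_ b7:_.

#0 (7,6) H  (was 6)
#1 (2,3) E
#2 (5,2) H  (was 2)
#3 (1,5) C  (was 7)
#4 (5,1) C  (was 2)
#5 (3,1) E
#6 (5,1) H  (was 1)
#7 (3,0) C  (was 1)
#8 (7,6) H  (was 6)
#9 (6,3) E
#10 (5,1) H  (was 1)
#11 (0,5) E
#12 (4,4) H  (was 4)
#13 (3,7) C  (was 0)

STATE = b0:5 b1:5 b2:3 b3:7 b4:4 b5:1 b6:3 b7:6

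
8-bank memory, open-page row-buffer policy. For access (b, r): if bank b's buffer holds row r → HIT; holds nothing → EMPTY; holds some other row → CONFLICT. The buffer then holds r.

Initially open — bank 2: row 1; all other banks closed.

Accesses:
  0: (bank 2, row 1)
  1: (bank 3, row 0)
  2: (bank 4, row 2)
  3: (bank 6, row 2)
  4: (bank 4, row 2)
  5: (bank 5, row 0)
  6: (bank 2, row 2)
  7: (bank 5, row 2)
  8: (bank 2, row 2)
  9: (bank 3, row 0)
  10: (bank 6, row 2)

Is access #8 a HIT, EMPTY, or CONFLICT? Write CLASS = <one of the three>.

CLASS = HIT

#0 (2,1) H  (was 1)
#1 (3,0) E
#2 (4,2) E
#3 (6,2) E
#4 (4,2) H  (was 2)
#5 (5,0) E
#6 (2,2) C  (was 1)
#7 (5,2) C  (was 0)
#8 (2,2) H  (was 2)
#9 (3,0) H  (was 0)
#10 (6,2) H  (was 2)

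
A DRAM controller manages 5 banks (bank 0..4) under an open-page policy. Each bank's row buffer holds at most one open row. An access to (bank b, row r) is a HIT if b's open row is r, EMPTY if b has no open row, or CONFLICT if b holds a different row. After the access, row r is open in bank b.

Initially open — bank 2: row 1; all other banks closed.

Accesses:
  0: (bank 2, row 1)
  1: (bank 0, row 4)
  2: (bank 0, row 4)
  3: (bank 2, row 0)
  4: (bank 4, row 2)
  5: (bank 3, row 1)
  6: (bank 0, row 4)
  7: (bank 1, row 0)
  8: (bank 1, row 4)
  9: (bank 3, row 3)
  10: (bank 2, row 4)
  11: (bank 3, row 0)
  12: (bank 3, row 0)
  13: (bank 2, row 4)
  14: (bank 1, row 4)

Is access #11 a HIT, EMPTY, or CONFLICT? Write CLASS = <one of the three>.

CLASS = CONFLICT

0: bank 2 row 1 — prev 1 → HIT
1: bank 0 row 4 — prev None → EMPTY
2: bank 0 row 4 — prev 4 → HIT
3: bank 2 row 0 — prev 1 → CONFLICT
4: bank 4 row 2 — prev None → EMPTY
5: bank 3 row 1 — prev None → EMPTY
6: bank 0 row 4 — prev 4 → HIT
7: bank 1 row 0 — prev None → EMPTY
8: bank 1 row 4 — prev 0 → CONFLICT
9: bank 3 row 3 — prev 1 → CONFLICT
10: bank 2 row 4 — prev 0 → CONFLICT
11: bank 3 row 0 — prev 3 → CONFLICT
12: bank 3 row 0 — prev 0 → HIT
13: bank 2 row 4 — prev 4 → HIT
14: bank 1 row 4 — prev 4 → HIT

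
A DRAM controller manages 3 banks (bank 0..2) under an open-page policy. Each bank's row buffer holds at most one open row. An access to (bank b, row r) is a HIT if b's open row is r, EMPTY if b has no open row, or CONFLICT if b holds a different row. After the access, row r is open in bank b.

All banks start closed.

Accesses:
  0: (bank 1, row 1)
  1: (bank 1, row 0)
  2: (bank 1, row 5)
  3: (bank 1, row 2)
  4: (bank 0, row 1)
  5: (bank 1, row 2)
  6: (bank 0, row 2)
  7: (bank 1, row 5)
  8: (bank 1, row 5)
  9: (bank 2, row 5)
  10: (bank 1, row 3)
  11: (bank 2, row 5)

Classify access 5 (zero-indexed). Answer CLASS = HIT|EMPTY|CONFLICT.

  [0] b1 r1: no row ⇒ E
  [1] b1 r0: had r1 ⇒ C
  [2] b1 r5: had r0 ⇒ C
  [3] b1 r2: had r5 ⇒ C
  [4] b0 r1: no row ⇒ E
  [5] b1 r2: had r2 ⇒ H
  [6] b0 r2: had r1 ⇒ C
  [7] b1 r5: had r2 ⇒ C
  [8] b1 r5: had r5 ⇒ H
  [9] b2 r5: no row ⇒ E
  [10] b1 r3: had r5 ⇒ C
  [11] b2 r5: had r5 ⇒ H

CLASS = HIT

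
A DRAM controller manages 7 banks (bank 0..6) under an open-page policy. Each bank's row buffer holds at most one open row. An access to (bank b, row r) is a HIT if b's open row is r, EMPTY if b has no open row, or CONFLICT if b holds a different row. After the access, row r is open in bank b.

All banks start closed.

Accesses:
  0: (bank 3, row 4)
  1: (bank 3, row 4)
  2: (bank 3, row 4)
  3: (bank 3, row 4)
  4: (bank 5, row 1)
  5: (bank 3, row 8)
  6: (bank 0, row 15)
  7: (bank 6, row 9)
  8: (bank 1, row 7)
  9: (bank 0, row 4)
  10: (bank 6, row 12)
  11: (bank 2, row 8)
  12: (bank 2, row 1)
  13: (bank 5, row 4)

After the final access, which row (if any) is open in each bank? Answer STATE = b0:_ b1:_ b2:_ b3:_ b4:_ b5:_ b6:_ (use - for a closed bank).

STATE = b0:4 b1:7 b2:1 b3:8 b4:- b5:4 b6:12

step 0: bank3 None->4 [EMPTY]
step 1: bank3 4->4 [HIT]
step 2: bank3 4->4 [HIT]
step 3: bank3 4->4 [HIT]
step 4: bank5 None->1 [EMPTY]
step 5: bank3 4->8 [CONFLICT]
step 6: bank0 None->15 [EMPTY]
step 7: bank6 None->9 [EMPTY]
step 8: bank1 None->7 [EMPTY]
step 9: bank0 15->4 [CONFLICT]
step 10: bank6 9->12 [CONFLICT]
step 11: bank2 None->8 [EMPTY]
step 12: bank2 8->1 [CONFLICT]
step 13: bank5 1->4 [CONFLICT]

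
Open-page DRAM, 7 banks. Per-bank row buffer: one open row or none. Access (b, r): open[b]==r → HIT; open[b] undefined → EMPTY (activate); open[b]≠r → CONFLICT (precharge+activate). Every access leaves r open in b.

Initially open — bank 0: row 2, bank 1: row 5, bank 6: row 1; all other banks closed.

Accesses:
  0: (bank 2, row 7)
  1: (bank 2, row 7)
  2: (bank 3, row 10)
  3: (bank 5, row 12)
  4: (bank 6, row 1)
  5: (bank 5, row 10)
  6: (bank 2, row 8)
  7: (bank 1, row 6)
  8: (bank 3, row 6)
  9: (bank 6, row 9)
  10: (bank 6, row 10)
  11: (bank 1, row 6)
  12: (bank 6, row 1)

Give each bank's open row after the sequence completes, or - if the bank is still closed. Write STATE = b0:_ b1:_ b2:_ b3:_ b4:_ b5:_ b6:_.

STATE = b0:2 b1:6 b2:8 b3:6 b4:- b5:10 b6:1

#0 (2,7) E
#1 (2,7) H  (was 7)
#2 (3,10) E
#3 (5,12) E
#4 (6,1) H  (was 1)
#5 (5,10) C  (was 12)
#6 (2,8) C  (was 7)
#7 (1,6) C  (was 5)
#8 (3,6) C  (was 10)
#9 (6,9) C  (was 1)
#10 (6,10) C  (was 9)
#11 (1,6) H  (was 6)
#12 (6,1) C  (was 10)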